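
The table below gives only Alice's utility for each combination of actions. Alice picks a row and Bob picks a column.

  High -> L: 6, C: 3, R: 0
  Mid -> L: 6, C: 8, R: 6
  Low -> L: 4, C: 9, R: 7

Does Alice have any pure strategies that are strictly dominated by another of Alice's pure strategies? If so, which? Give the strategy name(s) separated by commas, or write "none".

High: no other strategy beats it everywhere (Mid at L (6=6); Low at L (6>4)).
Nothing dominates Mid: High at L (6=6); Low at L (6>4).
Low is not dominated — it holds its own against High at C (9>3); Mid at C (9>8).

none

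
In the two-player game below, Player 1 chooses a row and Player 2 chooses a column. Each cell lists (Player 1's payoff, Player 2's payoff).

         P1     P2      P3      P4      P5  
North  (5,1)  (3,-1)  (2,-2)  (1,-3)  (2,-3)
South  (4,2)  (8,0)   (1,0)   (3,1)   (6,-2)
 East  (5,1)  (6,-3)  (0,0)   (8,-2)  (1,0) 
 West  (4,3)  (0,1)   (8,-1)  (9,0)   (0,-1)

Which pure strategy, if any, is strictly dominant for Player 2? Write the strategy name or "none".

P1

P1 vs P2: North: 1>-1, South: 2>0, East: 1>-3, West: 3>1.
P1 vs P3: North: 1>-2, South: 2>0, East: 1>0, West: 3>-1.
P1 vs P4: North: 1>-3, South: 2>1, East: 1>-2, West: 3>0.
P1 vs P5: North: 1>-3, South: 2>-2, East: 1>0, West: 3>-1.
P1 strictly beats every other strategy against every opponent action, so it is strictly dominant.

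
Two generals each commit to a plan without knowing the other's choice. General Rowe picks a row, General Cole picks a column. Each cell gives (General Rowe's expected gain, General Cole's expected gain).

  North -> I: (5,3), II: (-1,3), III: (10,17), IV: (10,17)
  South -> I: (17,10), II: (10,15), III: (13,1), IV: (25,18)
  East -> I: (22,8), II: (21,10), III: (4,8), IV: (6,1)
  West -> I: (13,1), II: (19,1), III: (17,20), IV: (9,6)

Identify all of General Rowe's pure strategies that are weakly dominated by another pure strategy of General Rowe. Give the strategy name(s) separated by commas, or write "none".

North

North is weakly dominated by South (I: 17>5, II: 10>-1, III: 13>10, IV: 25>10).
South: no other strategy beats it everywhere (North at I (17>5); East at III (13>4); West at I (17>13)).
East is not dominated — it holds its own against North at I (22>5); South at I (22>17); West at I (22>13).
West is not dominated — it holds its own against North at I (13>5); South at II (19>10); East at III (17>4).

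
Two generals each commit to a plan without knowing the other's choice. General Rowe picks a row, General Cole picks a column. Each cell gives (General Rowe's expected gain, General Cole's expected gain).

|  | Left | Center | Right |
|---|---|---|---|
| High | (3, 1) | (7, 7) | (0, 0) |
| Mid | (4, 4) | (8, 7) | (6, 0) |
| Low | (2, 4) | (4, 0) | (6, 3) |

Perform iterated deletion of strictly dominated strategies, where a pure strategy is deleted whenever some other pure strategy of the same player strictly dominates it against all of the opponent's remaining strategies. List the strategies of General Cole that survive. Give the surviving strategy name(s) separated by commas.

Center

General Rowe's strategy High is strictly dominated by Mid (Left: 4>3, Center: 8>7, Right: 6>0) and is removed.
Column Right is eliminated: Left beats it against every remaining row (Mid: 4>0, Low: 4>3).
For General Rowe, Mid strictly dominates Low on the remaining columns (Left: 4>2, Center: 8>4); eliminate Low.
General Cole's strategy Left is strictly dominated by Center (Mid: 7>4) and is removed.
Among the remaining strategies, none is strictly dominated by another pure strategy of the same player, so the elimination stops.
Surviving strategies — General Rowe: {Mid}; General Cole: {Center}.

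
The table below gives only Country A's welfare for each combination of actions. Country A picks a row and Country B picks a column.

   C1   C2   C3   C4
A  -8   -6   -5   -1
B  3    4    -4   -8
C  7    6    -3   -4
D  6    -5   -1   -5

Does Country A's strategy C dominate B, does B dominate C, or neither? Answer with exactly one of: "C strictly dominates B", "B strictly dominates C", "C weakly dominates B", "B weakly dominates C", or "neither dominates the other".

C strictly dominates B

C's payoffs vs B's, by Country B's action — C1: 7>3, C2: 6>4, C3: -3>-4, C4: -4>-8.
Every comparison favours C, so C strictly dominates B.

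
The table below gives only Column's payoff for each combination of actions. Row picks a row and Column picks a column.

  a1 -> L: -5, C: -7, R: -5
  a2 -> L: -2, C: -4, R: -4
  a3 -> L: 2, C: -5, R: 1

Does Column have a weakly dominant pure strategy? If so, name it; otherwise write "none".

L

L vs C: a1: -5>-7, a2: -2>-4, a3: 2>-5.
L vs R: a1: -5=-5, a2: -2>-4, a3: 2>1.
L is at least as good as every other strategy against every opponent action, so it is weakly dominant.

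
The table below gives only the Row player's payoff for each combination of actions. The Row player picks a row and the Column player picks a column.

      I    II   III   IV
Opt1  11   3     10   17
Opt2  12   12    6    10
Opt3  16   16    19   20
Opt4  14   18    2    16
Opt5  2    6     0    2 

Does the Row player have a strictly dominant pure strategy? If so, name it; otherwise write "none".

none

Opt1 fails to dominate Opt2 at I (11<12).
Opt2 fails to dominate Opt1 at III (6<10).
Opt3 fails to dominate Opt4 at II (16<18).
Opt4 fails to dominate Opt1 at III (2<10).
Opt5 fails to dominate Opt1 at I (2<11).
No single strategy dominates all the others.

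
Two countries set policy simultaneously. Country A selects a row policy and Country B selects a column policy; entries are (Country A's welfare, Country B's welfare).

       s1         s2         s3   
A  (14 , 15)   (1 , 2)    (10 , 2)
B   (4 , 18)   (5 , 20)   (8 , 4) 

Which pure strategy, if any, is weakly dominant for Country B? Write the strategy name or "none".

none

s1 fails to dominate s2 at B (18<20).
s2 fails to dominate s1 at A (2<15).
s3 fails to dominate s1 at A (2<15).
No single strategy dominates all the others.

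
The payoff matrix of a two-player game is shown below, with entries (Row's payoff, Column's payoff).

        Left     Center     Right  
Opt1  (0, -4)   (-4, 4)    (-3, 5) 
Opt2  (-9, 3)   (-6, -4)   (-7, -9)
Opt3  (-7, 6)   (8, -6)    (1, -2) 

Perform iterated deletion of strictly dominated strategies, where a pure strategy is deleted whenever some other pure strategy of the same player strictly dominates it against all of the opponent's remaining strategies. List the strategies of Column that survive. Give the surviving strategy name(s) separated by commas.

Left, Right

For Row, Opt1 strictly dominates Opt2 on the remaining columns (Left: 0>-9, Center: -4>-6, Right: -3>-7); eliminate Opt2.
Column Center is eliminated: Right beats it against every remaining row (Opt1: 5>4, Opt3: -2>-6).
Among the remaining strategies, none is strictly dominated by another pure strategy of the same player, so the elimination stops.
Surviving strategies — Row: {Opt1, Opt3}; Column: {Left, Right}.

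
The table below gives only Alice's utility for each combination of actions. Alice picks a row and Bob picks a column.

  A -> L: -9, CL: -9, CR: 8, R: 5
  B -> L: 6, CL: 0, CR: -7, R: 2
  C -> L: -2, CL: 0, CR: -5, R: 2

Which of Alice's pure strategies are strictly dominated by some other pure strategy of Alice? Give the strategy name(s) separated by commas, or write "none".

none

A is not dominated — it holds its own against B at CR (8>-7); C at CR (8>-5).
B: no other strategy beats it everywhere (A at L (6>-9); C at L (6>-2)).
C is not dominated — it holds its own against A at L (-2>-9); B at CL (0=0).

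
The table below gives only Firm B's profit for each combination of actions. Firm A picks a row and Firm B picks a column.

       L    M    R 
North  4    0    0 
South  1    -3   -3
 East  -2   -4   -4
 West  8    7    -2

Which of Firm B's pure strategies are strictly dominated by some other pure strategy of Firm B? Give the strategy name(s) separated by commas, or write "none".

M, R

L: no other strategy beats it everywhere (M at North (4>0); R at North (4>0)).
M is strictly dominated by L (North: 4>0, South: 1>-3, East: -2>-4, West: 8>7).
R is strictly dominated by L (North: 4>0, South: 1>-3, East: -2>-4, West: 8>-2).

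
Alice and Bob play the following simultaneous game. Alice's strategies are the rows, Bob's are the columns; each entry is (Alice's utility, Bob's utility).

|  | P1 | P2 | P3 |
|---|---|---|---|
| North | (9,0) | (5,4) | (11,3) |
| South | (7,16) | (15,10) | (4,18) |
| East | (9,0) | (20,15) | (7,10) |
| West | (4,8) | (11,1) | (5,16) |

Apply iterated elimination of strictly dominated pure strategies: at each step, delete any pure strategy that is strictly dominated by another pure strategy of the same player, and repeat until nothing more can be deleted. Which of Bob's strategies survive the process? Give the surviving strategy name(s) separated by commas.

Row South is eliminated: East beats it against every remaining column (P1: 9>7, P2: 20>15, P3: 7>4).
Alice's strategy West is strictly dominated by East (P1: 9>4, P2: 20>11, P3: 7>5) and is removed.
Column P1 is eliminated: P2 beats it against every remaining row (North: 4>0, East: 15>0).
Bob's strategy P3 is strictly dominated by P2 (North: 4>3, East: 15>10) and is removed.
Alice's strategy North is strictly dominated by East (P2: 20>5) and is removed.
Among the remaining strategies, none is strictly dominated by another pure strategy of the same player, so the elimination stops.
Surviving strategies — Alice: {East}; Bob: {P2}.

P2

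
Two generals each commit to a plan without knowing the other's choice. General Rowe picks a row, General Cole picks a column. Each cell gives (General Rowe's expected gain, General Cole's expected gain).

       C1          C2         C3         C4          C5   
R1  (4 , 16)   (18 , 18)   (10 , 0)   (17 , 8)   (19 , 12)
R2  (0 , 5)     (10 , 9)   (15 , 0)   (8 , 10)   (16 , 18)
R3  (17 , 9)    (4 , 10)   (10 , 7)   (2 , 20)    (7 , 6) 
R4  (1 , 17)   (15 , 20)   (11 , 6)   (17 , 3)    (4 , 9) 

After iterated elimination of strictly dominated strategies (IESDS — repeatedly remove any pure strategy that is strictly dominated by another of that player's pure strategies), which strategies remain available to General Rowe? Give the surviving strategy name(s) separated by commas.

R1

For General Cole, C2 strictly dominates C1 on the remaining rows (R1: 18>16, R2: 9>5, R3: 10>9, R4: 20>17); eliminate C1.
General Rowe's strategy R3 is strictly dominated by R2 (C2: 10>4, C3: 15>10, C4: 8>2, C5: 16>7) and is removed.
General Cole's strategy C3 is strictly dominated by C2 (R1: 18>0, R2: 9>0, R4: 20>6) and is removed.
For General Rowe, R1 strictly dominates R2 on the remaining columns (C2: 18>10, C4: 17>8, C5: 19>16); eliminate R2.
For General Cole, C2 strictly dominates C4 on the remaining rows (R1: 18>8, R4: 20>3); eliminate C4.
Row R4 is eliminated: R1 beats it against every remaining column (C2: 18>15, C5: 19>4).
For General Cole, C2 strictly dominates C5 on the remaining rows (R1: 18>12); eliminate C5.
Among the remaining strategies, none is strictly dominated by another pure strategy of the same player, so the elimination stops.
Surviving strategies — General Rowe: {R1}; General Cole: {C2}.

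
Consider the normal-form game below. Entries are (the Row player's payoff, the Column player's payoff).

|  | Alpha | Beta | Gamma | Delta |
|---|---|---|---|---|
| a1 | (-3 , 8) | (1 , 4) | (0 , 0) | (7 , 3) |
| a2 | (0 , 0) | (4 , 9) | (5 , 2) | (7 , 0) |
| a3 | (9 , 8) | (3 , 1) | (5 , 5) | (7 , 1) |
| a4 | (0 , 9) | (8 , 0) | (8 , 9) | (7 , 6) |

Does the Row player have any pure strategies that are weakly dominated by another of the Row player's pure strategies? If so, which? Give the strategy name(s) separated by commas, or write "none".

a1: dominated, since a2 does at least as well everywhere (Alpha: 0>-3, Beta: 4>1, Gamma: 5>0, Delta: 7=7).
a4 weakly dominates a2 — Alpha: 0=0, Beta: 8>4, Gamma: 8>5, Delta: 7=7.
a3 is not dominated — it holds its own against a1 at Alpha (9>-3); a2 at Alpha (9>0); a4 at Alpha (9>0).
a4: no other strategy beats it everywhere (a1 at Alpha (0>-3); a2 at Beta (8>4); a3 at Beta (8>3)).

a1, a2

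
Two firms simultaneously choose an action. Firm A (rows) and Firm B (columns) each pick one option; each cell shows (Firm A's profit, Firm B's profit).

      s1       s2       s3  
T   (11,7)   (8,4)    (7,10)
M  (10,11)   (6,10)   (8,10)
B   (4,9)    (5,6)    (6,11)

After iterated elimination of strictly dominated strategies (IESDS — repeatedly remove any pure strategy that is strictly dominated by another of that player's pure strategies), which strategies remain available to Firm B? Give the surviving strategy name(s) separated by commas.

For Firm A, T strictly dominates B on the remaining columns (s1: 11>4, s2: 8>5, s3: 7>6); eliminate B.
Column s2 is eliminated: s1 beats it against every remaining row (T: 7>4, M: 11>10).
Among the remaining strategies, none is strictly dominated by another pure strategy of the same player, so the elimination stops.
Surviving strategies — Firm A: {T, M}; Firm B: {s1, s3}.

s1, s3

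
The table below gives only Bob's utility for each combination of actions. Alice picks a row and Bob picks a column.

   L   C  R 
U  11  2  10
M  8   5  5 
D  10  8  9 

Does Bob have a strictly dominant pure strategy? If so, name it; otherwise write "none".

L vs C: U: 11>2, M: 8>5, D: 10>8.
L vs R: U: 11>10, M: 8>5, D: 10>9.
L strictly beats every other strategy against every opponent action, so it is strictly dominant.

L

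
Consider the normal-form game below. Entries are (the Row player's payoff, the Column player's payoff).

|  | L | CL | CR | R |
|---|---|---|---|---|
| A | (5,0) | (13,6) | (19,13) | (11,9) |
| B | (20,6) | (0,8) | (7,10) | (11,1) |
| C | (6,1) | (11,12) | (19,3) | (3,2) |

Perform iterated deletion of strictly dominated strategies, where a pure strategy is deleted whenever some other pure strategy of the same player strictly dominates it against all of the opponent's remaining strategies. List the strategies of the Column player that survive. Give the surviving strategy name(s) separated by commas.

Column L is eliminated: CL beats it against every remaining row (A: 6>0, B: 8>6, C: 12>1).
Column R is eliminated: CR beats it against every remaining row (A: 13>9, B: 10>1, C: 3>2).
The Row player's strategy B is strictly dominated by A (CL: 13>0, CR: 19>7) and is removed.
Among the remaining strategies, none is strictly dominated by another pure strategy of the same player, so the elimination stops.
Surviving strategies — the Row player: {A, C}; the Column player: {CL, CR}.

CL, CR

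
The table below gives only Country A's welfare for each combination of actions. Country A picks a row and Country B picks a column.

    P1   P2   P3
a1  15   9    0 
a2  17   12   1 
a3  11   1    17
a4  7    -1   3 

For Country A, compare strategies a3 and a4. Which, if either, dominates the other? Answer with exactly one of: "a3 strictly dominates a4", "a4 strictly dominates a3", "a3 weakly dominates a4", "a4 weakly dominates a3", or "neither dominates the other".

a3 strictly dominates a4

a3's payoffs vs a4's, by Country B's action — P1: 11>7, P2: 1>-1, P3: 17>3.
Every comparison favours a3, so a3 strictly dominates a4.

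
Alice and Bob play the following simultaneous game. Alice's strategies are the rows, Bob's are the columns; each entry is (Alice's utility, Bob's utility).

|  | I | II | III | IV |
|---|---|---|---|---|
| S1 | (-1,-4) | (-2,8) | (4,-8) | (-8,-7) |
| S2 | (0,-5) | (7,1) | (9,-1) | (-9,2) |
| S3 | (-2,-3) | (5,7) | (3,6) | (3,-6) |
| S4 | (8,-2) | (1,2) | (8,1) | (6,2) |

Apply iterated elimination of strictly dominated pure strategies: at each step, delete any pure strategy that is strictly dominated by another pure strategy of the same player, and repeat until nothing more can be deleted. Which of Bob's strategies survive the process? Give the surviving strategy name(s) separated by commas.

II, IV

Row S1 is eliminated: S4 beats it against every remaining column (I: 8>-1, II: 1>-2, III: 8>4, IV: 6>-8).
For Bob, II strictly dominates I on the remaining rows (S2: 1>-5, S3: 7>-3, S4: 2>-2); eliminate I.
Column III is eliminated: II beats it against every remaining row (S2: 1>-1, S3: 7>6, S4: 2>1).
Among the remaining strategies, none is strictly dominated by another pure strategy of the same player, so the elimination stops.
Surviving strategies — Alice: {S2, S3, S4}; Bob: {II, IV}.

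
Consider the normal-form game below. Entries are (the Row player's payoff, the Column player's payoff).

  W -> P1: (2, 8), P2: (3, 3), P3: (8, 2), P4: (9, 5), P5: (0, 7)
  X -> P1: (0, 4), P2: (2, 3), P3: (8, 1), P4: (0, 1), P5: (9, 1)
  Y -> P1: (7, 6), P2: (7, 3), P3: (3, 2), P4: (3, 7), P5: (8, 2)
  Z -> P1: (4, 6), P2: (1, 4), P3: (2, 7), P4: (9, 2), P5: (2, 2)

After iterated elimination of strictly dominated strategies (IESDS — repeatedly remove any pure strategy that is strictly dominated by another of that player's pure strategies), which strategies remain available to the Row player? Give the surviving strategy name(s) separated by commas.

Column P2 is eliminated: P1 beats it against every remaining row (W: 8>3, X: 4>3, Y: 6>3, Z: 6>4).
The Column player's strategy P5 is strictly dominated by P1 (W: 8>7, X: 4>1, Y: 6>2, Z: 6>2) and is removed.
Among the remaining strategies, none is strictly dominated by another pure strategy of the same player, so the elimination stops.
Surviving strategies — the Row player: {W, X, Y, Z}; the Column player: {P1, P3, P4}.

W, X, Y, Z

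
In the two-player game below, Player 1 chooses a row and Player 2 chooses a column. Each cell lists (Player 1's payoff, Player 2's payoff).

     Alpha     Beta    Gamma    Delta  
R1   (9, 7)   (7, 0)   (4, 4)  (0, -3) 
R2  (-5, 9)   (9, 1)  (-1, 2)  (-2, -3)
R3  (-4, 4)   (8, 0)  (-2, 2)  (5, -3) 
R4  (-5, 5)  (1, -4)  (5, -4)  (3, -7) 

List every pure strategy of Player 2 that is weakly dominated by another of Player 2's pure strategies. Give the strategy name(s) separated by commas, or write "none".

Beta, Gamma, Delta

Nothing dominates Alpha: Beta at R1 (7>0); Gamma at R1 (7>4); Delta at R1 (7>-3).
Beta: dominated, since Alpha does at least as well everywhere (R1: 7>0, R2: 9>1, R3: 4>0, R4: 5>-4).
Gamma: dominated, since Alpha does at least as well everywhere (R1: 7>4, R2: 9>2, R3: 4>2, R4: 5>-4).
Alpha weakly dominates Delta — R1: 7>-3, R2: 9>-3, R3: 4>-3, R4: 5>-7.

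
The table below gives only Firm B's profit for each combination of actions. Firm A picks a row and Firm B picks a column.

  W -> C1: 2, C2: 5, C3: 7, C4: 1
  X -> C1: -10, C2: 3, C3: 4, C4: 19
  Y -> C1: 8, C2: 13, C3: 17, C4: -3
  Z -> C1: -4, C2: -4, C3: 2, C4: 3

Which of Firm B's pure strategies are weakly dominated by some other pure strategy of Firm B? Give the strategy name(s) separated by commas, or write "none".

C2 weakly dominates C1 — W: 5>2, X: 3>-10, Y: 13>8, Z: -4=-4.
C2 is weakly dominated by C3 (W: 7>5, X: 4>3, Y: 17>13, Z: 2>-4).
C3 is not dominated — it holds its own against C1 at W (7>2); C2 at W (7>5); C4 at W (7>1).
Nothing dominates C4: C1 at X (19>-10); C2 at X (19>3); C3 at X (19>4).

C1, C2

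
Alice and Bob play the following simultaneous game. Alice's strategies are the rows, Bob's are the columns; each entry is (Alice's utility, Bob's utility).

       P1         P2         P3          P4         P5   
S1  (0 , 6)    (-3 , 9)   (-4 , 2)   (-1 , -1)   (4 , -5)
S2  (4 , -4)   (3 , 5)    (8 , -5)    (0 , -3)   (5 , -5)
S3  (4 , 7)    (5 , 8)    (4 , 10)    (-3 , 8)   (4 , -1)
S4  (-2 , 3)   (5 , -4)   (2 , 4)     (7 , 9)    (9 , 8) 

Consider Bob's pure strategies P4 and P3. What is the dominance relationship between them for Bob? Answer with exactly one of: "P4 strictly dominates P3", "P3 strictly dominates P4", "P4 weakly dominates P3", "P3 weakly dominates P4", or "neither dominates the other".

neither dominates the other

P4's payoffs vs P3's, by Alice's action — S1: -1<2, S2: -3>-5, S3: 8<10, S4: 9>4.
P4 does better at S2, S4 but worse at S1, S3; neither strategy dominates the other.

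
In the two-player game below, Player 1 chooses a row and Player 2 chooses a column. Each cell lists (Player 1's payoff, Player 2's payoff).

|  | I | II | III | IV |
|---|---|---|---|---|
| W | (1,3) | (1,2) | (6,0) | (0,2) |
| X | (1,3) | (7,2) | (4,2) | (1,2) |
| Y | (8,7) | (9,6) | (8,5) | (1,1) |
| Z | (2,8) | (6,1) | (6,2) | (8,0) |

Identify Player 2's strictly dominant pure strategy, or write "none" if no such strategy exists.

I

I vs II: W: 3>2, X: 3>2, Y: 7>6, Z: 8>1.
I vs III: W: 3>0, X: 3>2, Y: 7>5, Z: 8>2.
I vs IV: W: 3>2, X: 3>2, Y: 7>1, Z: 8>0.
I strictly beats every other strategy against every opponent action, so it is strictly dominant.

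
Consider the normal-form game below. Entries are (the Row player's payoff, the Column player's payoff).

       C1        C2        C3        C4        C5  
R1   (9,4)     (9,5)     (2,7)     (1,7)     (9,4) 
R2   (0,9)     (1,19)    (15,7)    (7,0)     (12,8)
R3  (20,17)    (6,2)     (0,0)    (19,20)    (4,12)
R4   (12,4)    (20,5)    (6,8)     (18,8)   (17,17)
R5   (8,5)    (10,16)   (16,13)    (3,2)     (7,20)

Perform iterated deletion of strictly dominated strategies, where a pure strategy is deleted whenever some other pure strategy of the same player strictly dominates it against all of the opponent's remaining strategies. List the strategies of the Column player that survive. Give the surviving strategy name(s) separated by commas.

The Row player's strategy R1 is strictly dominated by R4 (C1: 12>9, C2: 20>9, C3: 6>2, C4: 18>1, C5: 17>9) and is removed.
Column C3 is eliminated: C5 beats it against every remaining row (R2: 8>7, R3: 12>0, R4: 17>8, R5: 20>13).
The Row player's strategy R2 is strictly dominated by R4 (C1: 12>0, C2: 20>1, C4: 18>7, C5: 17>12) and is removed.
Row R5 is eliminated: R4 beats it against every remaining column (C1: 12>8, C2: 20>10, C4: 18>3, C5: 17>7).
For the Column player, C4 strictly dominates C1 on the remaining rows (R3: 20>17, R4: 8>4); eliminate C1.
For the Column player, C4 strictly dominates C2 on the remaining rows (R3: 20>2, R4: 8>5); eliminate C2.
Among the remaining strategies, none is strictly dominated by another pure strategy of the same player, so the elimination stops.
Surviving strategies — the Row player: {R3, R4}; the Column player: {C4, C5}.

C4, C5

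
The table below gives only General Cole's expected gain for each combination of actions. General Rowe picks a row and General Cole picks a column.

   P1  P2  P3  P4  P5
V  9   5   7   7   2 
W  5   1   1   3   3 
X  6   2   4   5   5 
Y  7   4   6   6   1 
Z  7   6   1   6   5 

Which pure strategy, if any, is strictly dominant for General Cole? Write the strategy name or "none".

P1

P1 vs P2: V: 9>5, W: 5>1, X: 6>2, Y: 7>4, Z: 7>6.
P1 vs P3: V: 9>7, W: 5>1, X: 6>4, Y: 7>6, Z: 7>1.
P1 vs P4: V: 9>7, W: 5>3, X: 6>5, Y: 7>6, Z: 7>6.
P1 vs P5: V: 9>2, W: 5>3, X: 6>5, Y: 7>1, Z: 7>5.
P1 strictly beats every other strategy against every opponent action, so it is strictly dominant.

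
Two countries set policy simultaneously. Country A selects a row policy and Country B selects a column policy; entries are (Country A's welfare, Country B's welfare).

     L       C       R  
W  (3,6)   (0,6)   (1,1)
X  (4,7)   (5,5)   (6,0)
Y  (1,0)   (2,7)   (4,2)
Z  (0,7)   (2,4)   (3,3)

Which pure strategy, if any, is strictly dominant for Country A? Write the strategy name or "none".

X

X vs W: L: 4>3, C: 5>0, R: 6>1.
X vs Y: L: 4>1, C: 5>2, R: 6>4.
X vs Z: L: 4>0, C: 5>2, R: 6>3.
X strictly beats every other strategy against every opponent action, so it is strictly dominant.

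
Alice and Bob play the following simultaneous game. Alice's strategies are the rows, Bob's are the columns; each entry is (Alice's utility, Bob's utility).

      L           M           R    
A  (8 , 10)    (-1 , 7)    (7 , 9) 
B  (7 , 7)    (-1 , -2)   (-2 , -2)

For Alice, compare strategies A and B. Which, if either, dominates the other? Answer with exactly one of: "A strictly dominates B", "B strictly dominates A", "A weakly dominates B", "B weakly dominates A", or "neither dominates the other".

A weakly dominates B

A's payoffs vs B's, by Bob's action — L: 8>7, M: -1=-1, R: 7>-2.
A is at least as good everywhere and strictly better somewhere (tied only at M), so A weakly but not strictly dominates B.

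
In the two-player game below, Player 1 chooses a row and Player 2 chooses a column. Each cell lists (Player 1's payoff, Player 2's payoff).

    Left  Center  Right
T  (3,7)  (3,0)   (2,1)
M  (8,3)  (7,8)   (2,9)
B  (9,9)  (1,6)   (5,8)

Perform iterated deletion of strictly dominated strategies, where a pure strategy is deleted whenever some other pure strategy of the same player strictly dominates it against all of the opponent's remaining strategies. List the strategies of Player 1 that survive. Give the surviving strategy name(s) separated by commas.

B

Player 2's strategy Center is strictly dominated by Right (T: 1>0, M: 9>8, B: 8>6) and is removed.
Row T is eliminated: B beats it against every remaining column (Left: 9>3, Right: 5>2).
For Player 1, B strictly dominates M on the remaining columns (Left: 9>8, Right: 5>2); eliminate M.
Player 2's strategy Right is strictly dominated by Left (B: 9>8) and is removed.
Among the remaining strategies, none is strictly dominated by another pure strategy of the same player, so the elimination stops.
Surviving strategies — Player 1: {B}; Player 2: {Left}.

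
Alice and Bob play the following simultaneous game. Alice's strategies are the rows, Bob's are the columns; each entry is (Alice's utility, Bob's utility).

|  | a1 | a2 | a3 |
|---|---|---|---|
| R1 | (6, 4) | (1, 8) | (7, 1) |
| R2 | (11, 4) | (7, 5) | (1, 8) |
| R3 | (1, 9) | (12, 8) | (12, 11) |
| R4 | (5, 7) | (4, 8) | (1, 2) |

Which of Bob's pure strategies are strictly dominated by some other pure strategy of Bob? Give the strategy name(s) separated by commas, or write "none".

a1 is not dominated — it holds its own against a2 at R3 (9>8); a3 at R1 (4>1).
a2 is not dominated — it holds its own against a1 at R1 (8>4); a3 at R1 (8>1).
a3: no other strategy beats it everywhere (a1 at R2 (8>4); a2 at R2 (8>5)).

none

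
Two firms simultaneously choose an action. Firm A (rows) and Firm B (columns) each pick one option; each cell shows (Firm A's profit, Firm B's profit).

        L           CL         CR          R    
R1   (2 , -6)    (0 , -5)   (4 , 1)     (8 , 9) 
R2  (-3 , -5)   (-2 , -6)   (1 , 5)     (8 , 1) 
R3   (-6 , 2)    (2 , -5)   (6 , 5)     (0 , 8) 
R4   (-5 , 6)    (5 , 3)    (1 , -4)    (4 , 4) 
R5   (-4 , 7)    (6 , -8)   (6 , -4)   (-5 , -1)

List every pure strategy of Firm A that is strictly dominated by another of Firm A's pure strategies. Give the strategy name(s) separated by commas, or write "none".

R1: no other strategy beats it everywhere (R2 at L (2>-3); R3 at L (2>-6); R4 at L (2>-5); R5 at L (2>-4)).
R2: no other strategy beats it everywhere (R1 at R (8=8); R3 at L (-3>-6); R4 at L (-3>-5); R5 at L (-3>-4)).
R3 is not dominated — it holds its own against R1 at CL (2>0); R2 at CL (2>-2); R4 at CR (6>1); R5 at CR (6=6).
R4 is not dominated — it holds its own against R1 at CL (5>0); R2 at CL (5>-2); R3 at L (-5>-6); R5 at R (4>-5).
R5: no other strategy beats it everywhere (R1 at CL (6>0); R2 at CL (6>-2); R3 at L (-4>-6); R4 at L (-4>-5)).

none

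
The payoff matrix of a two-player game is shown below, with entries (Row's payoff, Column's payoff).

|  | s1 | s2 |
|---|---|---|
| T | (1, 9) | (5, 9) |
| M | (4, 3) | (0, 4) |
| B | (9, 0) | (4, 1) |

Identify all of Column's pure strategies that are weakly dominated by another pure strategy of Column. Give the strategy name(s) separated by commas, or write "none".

s1

s1 is weakly dominated by s2 (T: 9=9, M: 4>3, B: 1>0).
s2: no other strategy beats it everywhere (s1 at M (4>3)).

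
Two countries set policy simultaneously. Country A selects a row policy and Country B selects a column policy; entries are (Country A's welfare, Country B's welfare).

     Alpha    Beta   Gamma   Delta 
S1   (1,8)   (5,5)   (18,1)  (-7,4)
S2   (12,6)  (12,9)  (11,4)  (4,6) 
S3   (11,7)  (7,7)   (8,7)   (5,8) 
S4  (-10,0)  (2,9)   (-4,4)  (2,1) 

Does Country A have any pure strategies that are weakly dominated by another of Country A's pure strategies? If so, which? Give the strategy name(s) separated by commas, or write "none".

Nothing dominates S1: S2 at Gamma (18>11); S3 at Gamma (18>8); S4 at Alpha (1>-10).
S2: no other strategy beats it everywhere (S1 at Alpha (12>1); S3 at Alpha (12>11); S4 at Alpha (12>-10)).
S3: no other strategy beats it everywhere (S1 at Alpha (11>1); S2 at Delta (5>4); S4 at Alpha (11>-10)).
S2 weakly dominates S4 — Alpha: 12>-10, Beta: 12>2, Gamma: 11>-4, Delta: 4>2.

S4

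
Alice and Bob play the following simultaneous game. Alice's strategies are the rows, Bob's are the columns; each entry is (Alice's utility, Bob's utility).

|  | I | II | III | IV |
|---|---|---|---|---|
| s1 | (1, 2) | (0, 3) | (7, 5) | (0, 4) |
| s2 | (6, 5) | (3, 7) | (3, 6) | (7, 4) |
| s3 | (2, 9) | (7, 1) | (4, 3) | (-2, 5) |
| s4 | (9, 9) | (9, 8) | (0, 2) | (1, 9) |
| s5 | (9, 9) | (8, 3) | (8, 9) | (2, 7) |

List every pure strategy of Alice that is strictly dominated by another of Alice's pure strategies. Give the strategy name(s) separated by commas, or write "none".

s1, s3

s5 strictly dominates s1 — I: 9>1, II: 8>0, III: 8>7, IV: 2>0.
s2 is not dominated — it holds its own against s1 at I (6>1); s3 at I (6>2); s4 at III (3>0); s5 at IV (7>2).
s3 is strictly dominated by s5 (I: 9>2, II: 8>7, III: 8>4, IV: 2>-2).
s4 is not dominated — it holds its own against s1 at I (9>1); s2 at I (9>6); s3 at I (9>2); s5 at I (9=9).
s5: no other strategy beats it everywhere (s1 at I (9>1); s2 at I (9>6); s3 at I (9>2); s4 at I (9=9)).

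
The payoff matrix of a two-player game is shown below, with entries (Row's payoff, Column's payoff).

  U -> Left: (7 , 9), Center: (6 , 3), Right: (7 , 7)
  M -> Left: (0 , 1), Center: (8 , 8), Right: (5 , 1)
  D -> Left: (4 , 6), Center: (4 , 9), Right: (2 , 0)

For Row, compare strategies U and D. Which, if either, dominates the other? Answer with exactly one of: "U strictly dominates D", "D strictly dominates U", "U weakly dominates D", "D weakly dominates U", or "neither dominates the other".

U strictly dominates D

U's payoffs vs D's, by Column's action — Left: 7>4, Center: 6>4, Right: 7>2.
Every comparison favours U, so U strictly dominates D.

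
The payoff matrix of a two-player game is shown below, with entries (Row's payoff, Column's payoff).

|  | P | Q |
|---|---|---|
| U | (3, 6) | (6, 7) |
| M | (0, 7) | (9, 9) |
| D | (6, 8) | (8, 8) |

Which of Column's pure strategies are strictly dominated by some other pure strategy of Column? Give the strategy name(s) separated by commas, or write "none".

none

P: no other strategy beats it everywhere (Q at D (8=8)).
Q: no other strategy beats it everywhere (P at U (7>6)).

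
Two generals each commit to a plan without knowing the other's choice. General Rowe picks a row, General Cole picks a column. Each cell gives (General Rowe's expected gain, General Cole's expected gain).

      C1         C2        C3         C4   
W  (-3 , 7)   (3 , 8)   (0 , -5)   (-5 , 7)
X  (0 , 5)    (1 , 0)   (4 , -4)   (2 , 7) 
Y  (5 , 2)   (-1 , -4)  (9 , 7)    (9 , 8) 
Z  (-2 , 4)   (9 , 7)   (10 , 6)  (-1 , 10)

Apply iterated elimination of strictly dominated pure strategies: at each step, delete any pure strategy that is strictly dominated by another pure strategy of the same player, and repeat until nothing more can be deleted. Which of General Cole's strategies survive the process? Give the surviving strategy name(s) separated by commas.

C4

Row W is eliminated: Z beats it against every remaining column (C1: -2>-3, C2: 9>3, C3: 10>0, C4: -1>-5).
Column C1 is eliminated: C4 beats it against every remaining row (X: 7>5, Y: 8>2, Z: 10>4).
For General Cole, C4 strictly dominates C2 on the remaining rows (X: 7>0, Y: 8>-4, Z: 10>7); eliminate C2.
For General Rowe, Y strictly dominates X on the remaining columns (C3: 9>4, C4: 9>2); eliminate X.
For General Cole, C4 strictly dominates C3 on the remaining rows (Y: 8>7, Z: 10>6); eliminate C3.
For General Rowe, Y strictly dominates Z on the remaining columns (C4: 9>-1); eliminate Z.
Among the remaining strategies, none is strictly dominated by another pure strategy of the same player, so the elimination stops.
Surviving strategies — General Rowe: {Y}; General Cole: {C4}.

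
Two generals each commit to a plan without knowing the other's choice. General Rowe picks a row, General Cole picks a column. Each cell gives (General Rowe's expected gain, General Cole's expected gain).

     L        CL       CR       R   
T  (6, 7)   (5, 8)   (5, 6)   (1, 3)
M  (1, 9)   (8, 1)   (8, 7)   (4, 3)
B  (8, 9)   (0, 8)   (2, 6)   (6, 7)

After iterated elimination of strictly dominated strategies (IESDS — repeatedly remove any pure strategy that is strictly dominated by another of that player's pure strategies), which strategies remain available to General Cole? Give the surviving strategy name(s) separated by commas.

For General Cole, L strictly dominates CR on the remaining rows (T: 7>6, M: 9>7, B: 9>6); eliminate CR.
General Cole's strategy R is strictly dominated by L (T: 7>3, M: 9>3, B: 9>7) and is removed.
Among the remaining strategies, none is strictly dominated by another pure strategy of the same player, so the elimination stops.
Surviving strategies — General Rowe: {T, M, B}; General Cole: {L, CL}.

L, CL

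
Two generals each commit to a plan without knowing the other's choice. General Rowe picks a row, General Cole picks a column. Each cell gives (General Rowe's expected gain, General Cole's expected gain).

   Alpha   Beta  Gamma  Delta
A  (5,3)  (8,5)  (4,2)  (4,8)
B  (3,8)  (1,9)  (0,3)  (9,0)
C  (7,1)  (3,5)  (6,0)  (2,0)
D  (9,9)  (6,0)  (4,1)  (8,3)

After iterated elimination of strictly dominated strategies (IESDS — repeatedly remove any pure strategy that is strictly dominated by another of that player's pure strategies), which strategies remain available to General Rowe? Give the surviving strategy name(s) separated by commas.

Column Gamma is eliminated: Alpha beats it against every remaining row (A: 3>2, B: 8>3, C: 1>0, D: 9>1).
Row C is eliminated: D beats it against every remaining column (Alpha: 9>7, Beta: 6>3, Delta: 8>2).
Among the remaining strategies, none is strictly dominated by another pure strategy of the same player, so the elimination stops.
Surviving strategies — General Rowe: {A, B, D}; General Cole: {Alpha, Beta, Delta}.

A, B, D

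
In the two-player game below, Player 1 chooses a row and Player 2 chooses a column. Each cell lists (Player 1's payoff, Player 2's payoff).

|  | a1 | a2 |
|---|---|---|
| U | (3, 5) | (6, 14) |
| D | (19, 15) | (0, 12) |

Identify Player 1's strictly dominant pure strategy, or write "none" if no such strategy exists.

U fails to dominate D at a1 (3<19).
D fails to dominate U at a2 (0<6).
No single strategy dominates all the others.

none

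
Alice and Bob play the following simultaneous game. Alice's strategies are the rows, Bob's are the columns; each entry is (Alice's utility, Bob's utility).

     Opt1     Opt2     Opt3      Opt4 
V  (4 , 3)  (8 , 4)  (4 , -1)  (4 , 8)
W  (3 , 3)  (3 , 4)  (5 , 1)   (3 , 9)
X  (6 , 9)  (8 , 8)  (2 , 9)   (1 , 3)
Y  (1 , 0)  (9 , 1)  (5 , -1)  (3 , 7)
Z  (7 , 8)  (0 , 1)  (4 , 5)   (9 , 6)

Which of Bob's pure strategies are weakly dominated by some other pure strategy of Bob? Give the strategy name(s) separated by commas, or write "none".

Opt3

Opt1 is not dominated — it holds its own against Opt2 at X (9>8); Opt3 at V (3>-1); Opt4 at X (9>3).
Opt2: no other strategy beats it everywhere (Opt1 at V (4>3); Opt3 at V (4>-1); Opt4 at X (8>3)).
Opt1 weakly dominates Opt3 — V: 3>-1, W: 3>1, X: 9=9, Y: 0>-1, Z: 8>5.
Opt4 is not dominated — it holds its own against Opt1 at V (8>3); Opt2 at V (8>4); Opt3 at V (8>-1).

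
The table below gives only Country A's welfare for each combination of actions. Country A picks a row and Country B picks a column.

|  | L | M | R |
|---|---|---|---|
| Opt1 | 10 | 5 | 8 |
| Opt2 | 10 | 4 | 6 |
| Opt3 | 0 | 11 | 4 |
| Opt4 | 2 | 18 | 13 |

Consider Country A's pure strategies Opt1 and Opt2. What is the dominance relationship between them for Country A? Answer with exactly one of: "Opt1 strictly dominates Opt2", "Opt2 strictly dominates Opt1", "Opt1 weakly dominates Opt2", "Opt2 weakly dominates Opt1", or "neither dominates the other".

Opt1's payoffs vs Opt2's, by Country B's action — L: 10=10, M: 5>4, R: 8>6.
Opt1 is at least as good everywhere and strictly better somewhere (tied only at L), so Opt1 weakly but not strictly dominates Opt2.

Opt1 weakly dominates Opt2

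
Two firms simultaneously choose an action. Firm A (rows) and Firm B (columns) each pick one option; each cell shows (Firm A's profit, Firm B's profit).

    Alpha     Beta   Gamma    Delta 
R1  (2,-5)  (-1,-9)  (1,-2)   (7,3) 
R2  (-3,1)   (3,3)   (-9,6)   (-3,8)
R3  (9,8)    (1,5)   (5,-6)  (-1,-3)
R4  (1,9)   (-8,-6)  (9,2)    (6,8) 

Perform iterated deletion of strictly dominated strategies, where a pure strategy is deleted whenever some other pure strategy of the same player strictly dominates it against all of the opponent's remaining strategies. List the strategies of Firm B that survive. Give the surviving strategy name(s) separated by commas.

Firm B's strategy Gamma is strictly dominated by Delta (R1: 3>-2, R2: 8>6, R3: -3>-6, R4: 8>2) and is removed.
Row R4 is eliminated: R1 beats it against every remaining column (Alpha: 2>1, Beta: -1>-8, Delta: 7>6).
Among the remaining strategies, none is strictly dominated by another pure strategy of the same player, so the elimination stops.
Surviving strategies — Firm A: {R1, R2, R3}; Firm B: {Alpha, Beta, Delta}.

Alpha, Beta, Delta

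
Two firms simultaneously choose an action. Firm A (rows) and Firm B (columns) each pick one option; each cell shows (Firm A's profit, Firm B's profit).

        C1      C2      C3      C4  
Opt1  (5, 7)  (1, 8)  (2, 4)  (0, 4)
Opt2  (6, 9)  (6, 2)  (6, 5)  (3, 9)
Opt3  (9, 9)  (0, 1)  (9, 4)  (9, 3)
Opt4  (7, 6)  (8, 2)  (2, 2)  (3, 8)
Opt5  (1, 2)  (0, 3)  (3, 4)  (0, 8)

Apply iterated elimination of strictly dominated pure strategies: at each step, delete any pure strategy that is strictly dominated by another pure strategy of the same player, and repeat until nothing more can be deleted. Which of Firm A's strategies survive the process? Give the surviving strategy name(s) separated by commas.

Opt3

Row Opt1 is eliminated: Opt2 beats it against every remaining column (C1: 6>5, C2: 6>1, C3: 6>2, C4: 3>0).
For Firm A, Opt2 strictly dominates Opt5 on the remaining columns (C1: 6>1, C2: 6>0, C3: 6>3, C4: 3>0); eliminate Opt5.
Column C2 is eliminated: C1 beats it against every remaining row (Opt2: 9>2, Opt3: 9>1, Opt4: 6>2).
For Firm A, Opt3 strictly dominates Opt2 on the remaining columns (C1: 9>6, C3: 9>6, C4: 9>3); eliminate Opt2.
Firm A's strategy Opt4 is strictly dominated by Opt3 (C1: 9>7, C3: 9>2, C4: 9>3) and is removed.
Firm B's strategy C3 is strictly dominated by C1 (Opt3: 9>4) and is removed.
Column C4 is eliminated: C1 beats it against every remaining row (Opt3: 9>3).
Among the remaining strategies, none is strictly dominated by another pure strategy of the same player, so the elimination stops.
Surviving strategies — Firm A: {Opt3}; Firm B: {C1}.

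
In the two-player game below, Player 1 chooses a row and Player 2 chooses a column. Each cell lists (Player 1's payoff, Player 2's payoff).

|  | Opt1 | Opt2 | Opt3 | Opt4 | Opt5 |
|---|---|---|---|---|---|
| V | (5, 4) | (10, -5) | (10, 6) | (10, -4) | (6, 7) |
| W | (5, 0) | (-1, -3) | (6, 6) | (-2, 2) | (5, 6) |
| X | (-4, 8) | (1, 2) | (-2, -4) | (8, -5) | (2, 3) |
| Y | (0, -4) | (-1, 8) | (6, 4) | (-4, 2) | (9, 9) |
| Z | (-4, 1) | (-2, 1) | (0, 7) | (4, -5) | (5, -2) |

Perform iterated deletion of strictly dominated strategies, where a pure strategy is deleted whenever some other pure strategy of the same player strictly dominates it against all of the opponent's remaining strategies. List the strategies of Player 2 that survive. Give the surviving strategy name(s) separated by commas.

Player 1's strategy X is strictly dominated by V (Opt1: 5>-4, Opt2: 10>1, Opt3: 10>-2, Opt4: 10>8, Opt5: 6>2) and is removed.
Player 1's strategy Z is strictly dominated by V (Opt1: 5>-4, Opt2: 10>-2, Opt3: 10>0, Opt4: 10>4, Opt5: 6>5) and is removed.
For Player 2, Opt3 strictly dominates Opt1 on the remaining rows (V: 6>4, W: 6>0, Y: 4>-4); eliminate Opt1.
For Player 1, V strictly dominates W on the remaining columns (Opt2: 10>-1, Opt3: 10>6, Opt4: 10>-2, Opt5: 6>5); eliminate W.
For Player 2, Opt5 strictly dominates Opt2 on the remaining rows (V: 7>-5, Y: 9>8); eliminate Opt2.
Column Opt3 is eliminated: Opt5 beats it against every remaining row (V: 7>6, Y: 9>4).
For Player 2, Opt5 strictly dominates Opt4 on the remaining rows (V: 7>-4, Y: 9>2); eliminate Opt4.
Player 1's strategy V is strictly dominated by Y (Opt5: 9>6) and is removed.
Among the remaining strategies, none is strictly dominated by another pure strategy of the same player, so the elimination stops.
Surviving strategies — Player 1: {Y}; Player 2: {Opt5}.

Opt5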